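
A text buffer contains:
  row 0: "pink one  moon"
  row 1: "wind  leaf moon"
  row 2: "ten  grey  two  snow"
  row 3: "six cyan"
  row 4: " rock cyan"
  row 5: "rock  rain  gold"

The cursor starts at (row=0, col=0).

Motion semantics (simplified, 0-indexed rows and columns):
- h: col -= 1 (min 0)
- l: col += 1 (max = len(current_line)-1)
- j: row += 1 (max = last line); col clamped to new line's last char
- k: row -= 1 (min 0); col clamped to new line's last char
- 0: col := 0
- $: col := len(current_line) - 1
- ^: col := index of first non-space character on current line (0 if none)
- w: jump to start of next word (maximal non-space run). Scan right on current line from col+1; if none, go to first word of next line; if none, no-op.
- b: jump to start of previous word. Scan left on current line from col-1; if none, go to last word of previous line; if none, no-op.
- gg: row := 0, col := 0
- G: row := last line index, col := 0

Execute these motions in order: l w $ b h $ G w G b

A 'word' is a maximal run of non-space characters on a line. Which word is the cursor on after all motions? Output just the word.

After 1 (l): row=0 col=1 char='i'
After 2 (w): row=0 col=5 char='o'
After 3 ($): row=0 col=13 char='n'
After 4 (b): row=0 col=10 char='m'
After 5 (h): row=0 col=9 char='_'
After 6 ($): row=0 col=13 char='n'
After 7 (G): row=5 col=0 char='r'
After 8 (w): row=5 col=6 char='r'
After 9 (G): row=5 col=0 char='r'
After 10 (b): row=4 col=6 char='c'

Answer: cyan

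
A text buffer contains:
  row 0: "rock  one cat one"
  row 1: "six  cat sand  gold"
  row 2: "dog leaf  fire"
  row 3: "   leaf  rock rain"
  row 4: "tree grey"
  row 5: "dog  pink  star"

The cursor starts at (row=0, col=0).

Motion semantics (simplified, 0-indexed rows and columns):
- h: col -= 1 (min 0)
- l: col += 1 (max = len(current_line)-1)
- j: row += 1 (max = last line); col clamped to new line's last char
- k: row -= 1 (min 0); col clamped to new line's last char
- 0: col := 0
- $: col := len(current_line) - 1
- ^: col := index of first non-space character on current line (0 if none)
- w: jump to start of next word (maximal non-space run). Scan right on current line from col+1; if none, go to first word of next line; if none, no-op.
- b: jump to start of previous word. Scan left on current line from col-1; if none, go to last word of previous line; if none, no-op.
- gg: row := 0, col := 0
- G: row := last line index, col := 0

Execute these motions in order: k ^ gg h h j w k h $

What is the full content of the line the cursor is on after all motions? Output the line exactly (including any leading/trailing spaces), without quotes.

Answer: rock  one cat one

Derivation:
After 1 (k): row=0 col=0 char='r'
After 2 (^): row=0 col=0 char='r'
After 3 (gg): row=0 col=0 char='r'
After 4 (h): row=0 col=0 char='r'
After 5 (h): row=0 col=0 char='r'
After 6 (j): row=1 col=0 char='s'
After 7 (w): row=1 col=5 char='c'
After 8 (k): row=0 col=5 char='_'
After 9 (h): row=0 col=4 char='_'
After 10 ($): row=0 col=16 char='e'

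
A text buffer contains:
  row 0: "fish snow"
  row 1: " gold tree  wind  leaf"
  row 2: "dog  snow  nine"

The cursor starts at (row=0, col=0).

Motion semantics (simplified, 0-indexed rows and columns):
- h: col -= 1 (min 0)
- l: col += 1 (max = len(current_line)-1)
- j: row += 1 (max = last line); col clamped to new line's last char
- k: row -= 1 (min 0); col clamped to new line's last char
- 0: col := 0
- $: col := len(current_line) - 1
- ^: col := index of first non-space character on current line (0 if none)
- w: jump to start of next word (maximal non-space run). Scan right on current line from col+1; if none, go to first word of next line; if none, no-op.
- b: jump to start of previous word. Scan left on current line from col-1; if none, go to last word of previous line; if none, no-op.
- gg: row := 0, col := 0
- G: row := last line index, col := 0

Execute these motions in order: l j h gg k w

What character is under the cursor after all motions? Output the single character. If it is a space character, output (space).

After 1 (l): row=0 col=1 char='i'
After 2 (j): row=1 col=1 char='g'
After 3 (h): row=1 col=0 char='_'
After 4 (gg): row=0 col=0 char='f'
After 5 (k): row=0 col=0 char='f'
After 6 (w): row=0 col=5 char='s'

Answer: s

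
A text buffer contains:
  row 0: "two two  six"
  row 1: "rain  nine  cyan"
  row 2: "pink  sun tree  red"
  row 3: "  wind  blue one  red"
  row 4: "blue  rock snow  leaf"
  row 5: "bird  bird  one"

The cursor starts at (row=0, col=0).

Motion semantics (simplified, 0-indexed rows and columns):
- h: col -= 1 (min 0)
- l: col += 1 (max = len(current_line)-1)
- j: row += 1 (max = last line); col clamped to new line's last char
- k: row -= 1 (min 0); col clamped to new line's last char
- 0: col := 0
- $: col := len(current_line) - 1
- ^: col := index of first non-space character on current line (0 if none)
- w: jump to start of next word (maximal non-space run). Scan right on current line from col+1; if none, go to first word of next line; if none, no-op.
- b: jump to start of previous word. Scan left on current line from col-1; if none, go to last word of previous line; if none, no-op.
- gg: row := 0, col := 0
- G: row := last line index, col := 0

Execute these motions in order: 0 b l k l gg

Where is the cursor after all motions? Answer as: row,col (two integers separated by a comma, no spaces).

After 1 (0): row=0 col=0 char='t'
After 2 (b): row=0 col=0 char='t'
After 3 (l): row=0 col=1 char='w'
After 4 (k): row=0 col=1 char='w'
After 5 (l): row=0 col=2 char='o'
After 6 (gg): row=0 col=0 char='t'

Answer: 0,0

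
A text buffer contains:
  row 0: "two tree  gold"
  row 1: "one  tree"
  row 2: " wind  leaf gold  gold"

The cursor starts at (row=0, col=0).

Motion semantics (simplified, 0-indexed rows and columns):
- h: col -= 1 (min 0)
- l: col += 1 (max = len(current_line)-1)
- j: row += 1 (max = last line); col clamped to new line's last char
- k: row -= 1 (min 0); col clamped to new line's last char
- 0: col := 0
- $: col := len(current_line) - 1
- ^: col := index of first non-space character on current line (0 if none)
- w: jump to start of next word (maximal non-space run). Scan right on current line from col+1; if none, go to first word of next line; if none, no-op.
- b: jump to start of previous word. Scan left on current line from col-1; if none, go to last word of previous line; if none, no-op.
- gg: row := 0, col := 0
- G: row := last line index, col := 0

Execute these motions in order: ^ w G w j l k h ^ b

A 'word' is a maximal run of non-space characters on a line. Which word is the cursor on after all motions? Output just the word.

Answer: gold

Derivation:
After 1 (^): row=0 col=0 char='t'
After 2 (w): row=0 col=4 char='t'
After 3 (G): row=2 col=0 char='_'
After 4 (w): row=2 col=1 char='w'
After 5 (j): row=2 col=1 char='w'
After 6 (l): row=2 col=2 char='i'
After 7 (k): row=1 col=2 char='e'
After 8 (h): row=1 col=1 char='n'
After 9 (^): row=1 col=0 char='o'
After 10 (b): row=0 col=10 char='g'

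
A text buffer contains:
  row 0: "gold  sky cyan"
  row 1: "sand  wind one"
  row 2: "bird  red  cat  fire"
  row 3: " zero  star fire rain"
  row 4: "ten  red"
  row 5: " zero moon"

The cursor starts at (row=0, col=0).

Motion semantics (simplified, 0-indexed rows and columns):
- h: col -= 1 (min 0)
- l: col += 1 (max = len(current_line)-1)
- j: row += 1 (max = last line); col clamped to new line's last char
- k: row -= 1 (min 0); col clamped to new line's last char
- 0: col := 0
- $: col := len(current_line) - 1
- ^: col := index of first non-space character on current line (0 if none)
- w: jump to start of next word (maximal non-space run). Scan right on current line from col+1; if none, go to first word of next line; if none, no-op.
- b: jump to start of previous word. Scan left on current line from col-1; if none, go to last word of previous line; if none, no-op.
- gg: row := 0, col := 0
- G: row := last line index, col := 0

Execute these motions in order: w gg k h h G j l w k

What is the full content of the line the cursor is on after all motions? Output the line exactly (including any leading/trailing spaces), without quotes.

After 1 (w): row=0 col=6 char='s'
After 2 (gg): row=0 col=0 char='g'
After 3 (k): row=0 col=0 char='g'
After 4 (h): row=0 col=0 char='g'
After 5 (h): row=0 col=0 char='g'
After 6 (G): row=5 col=0 char='_'
After 7 (j): row=5 col=0 char='_'
After 8 (l): row=5 col=1 char='z'
After 9 (w): row=5 col=6 char='m'
After 10 (k): row=4 col=6 char='e'

Answer: ten  red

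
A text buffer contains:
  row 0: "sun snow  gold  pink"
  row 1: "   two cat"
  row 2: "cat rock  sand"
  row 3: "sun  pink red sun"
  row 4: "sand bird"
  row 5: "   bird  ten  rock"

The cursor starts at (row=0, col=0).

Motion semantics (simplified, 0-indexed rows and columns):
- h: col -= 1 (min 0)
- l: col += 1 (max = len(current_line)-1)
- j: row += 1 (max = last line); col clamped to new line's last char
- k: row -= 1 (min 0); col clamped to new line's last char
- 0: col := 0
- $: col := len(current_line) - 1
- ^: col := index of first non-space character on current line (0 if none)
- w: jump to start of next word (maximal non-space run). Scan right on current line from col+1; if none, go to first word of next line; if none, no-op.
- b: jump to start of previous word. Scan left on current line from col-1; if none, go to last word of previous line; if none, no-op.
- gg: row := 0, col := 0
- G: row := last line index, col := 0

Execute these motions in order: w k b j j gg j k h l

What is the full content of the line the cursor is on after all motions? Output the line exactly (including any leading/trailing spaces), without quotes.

Answer: sun snow  gold  pink

Derivation:
After 1 (w): row=0 col=4 char='s'
After 2 (k): row=0 col=4 char='s'
After 3 (b): row=0 col=0 char='s'
After 4 (j): row=1 col=0 char='_'
After 5 (j): row=2 col=0 char='c'
After 6 (gg): row=0 col=0 char='s'
After 7 (j): row=1 col=0 char='_'
After 8 (k): row=0 col=0 char='s'
After 9 (h): row=0 col=0 char='s'
After 10 (l): row=0 col=1 char='u'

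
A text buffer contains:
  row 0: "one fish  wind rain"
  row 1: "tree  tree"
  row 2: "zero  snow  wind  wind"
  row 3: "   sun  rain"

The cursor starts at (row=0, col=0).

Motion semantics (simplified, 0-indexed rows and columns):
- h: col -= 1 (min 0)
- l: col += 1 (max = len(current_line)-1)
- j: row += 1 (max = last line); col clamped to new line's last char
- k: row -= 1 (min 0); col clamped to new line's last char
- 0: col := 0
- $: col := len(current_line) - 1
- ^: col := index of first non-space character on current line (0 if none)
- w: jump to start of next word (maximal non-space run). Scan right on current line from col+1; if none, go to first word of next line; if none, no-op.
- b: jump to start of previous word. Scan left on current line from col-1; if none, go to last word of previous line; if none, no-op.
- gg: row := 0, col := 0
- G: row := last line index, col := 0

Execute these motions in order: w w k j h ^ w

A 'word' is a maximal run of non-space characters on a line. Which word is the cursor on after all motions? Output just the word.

After 1 (w): row=0 col=4 char='f'
After 2 (w): row=0 col=10 char='w'
After 3 (k): row=0 col=10 char='w'
After 4 (j): row=1 col=9 char='e'
After 5 (h): row=1 col=8 char='e'
After 6 (^): row=1 col=0 char='t'
After 7 (w): row=1 col=6 char='t'

Answer: tree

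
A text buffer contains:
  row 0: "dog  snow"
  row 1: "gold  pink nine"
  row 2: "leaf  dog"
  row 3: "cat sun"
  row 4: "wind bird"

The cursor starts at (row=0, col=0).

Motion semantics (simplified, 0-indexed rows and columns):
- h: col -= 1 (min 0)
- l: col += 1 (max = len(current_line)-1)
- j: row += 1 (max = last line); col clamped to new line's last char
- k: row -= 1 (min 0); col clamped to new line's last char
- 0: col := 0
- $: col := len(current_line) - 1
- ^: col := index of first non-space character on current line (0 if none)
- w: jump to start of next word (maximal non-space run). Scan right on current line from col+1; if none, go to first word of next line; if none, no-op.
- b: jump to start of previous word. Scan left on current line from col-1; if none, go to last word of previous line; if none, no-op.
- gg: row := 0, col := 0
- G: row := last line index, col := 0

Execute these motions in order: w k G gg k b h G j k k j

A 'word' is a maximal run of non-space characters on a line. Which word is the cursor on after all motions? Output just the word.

Answer: cat

Derivation:
After 1 (w): row=0 col=5 char='s'
After 2 (k): row=0 col=5 char='s'
After 3 (G): row=4 col=0 char='w'
After 4 (gg): row=0 col=0 char='d'
After 5 (k): row=0 col=0 char='d'
After 6 (b): row=0 col=0 char='d'
After 7 (h): row=0 col=0 char='d'
After 8 (G): row=4 col=0 char='w'
After 9 (j): row=4 col=0 char='w'
After 10 (k): row=3 col=0 char='c'
After 11 (k): row=2 col=0 char='l'
After 12 (j): row=3 col=0 char='c'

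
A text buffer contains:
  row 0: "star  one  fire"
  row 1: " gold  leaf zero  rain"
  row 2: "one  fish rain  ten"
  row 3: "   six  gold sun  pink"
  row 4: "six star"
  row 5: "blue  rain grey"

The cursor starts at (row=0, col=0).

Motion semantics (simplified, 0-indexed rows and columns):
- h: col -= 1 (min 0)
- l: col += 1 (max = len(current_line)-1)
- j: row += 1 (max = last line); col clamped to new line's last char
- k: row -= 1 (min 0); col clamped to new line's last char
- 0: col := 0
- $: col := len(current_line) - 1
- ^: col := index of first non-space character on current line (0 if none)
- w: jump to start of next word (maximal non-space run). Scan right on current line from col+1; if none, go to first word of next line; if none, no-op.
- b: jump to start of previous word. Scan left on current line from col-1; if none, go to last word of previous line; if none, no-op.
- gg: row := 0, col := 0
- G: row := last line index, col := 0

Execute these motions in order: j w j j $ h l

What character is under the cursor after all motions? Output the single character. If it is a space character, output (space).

After 1 (j): row=1 col=0 char='_'
After 2 (w): row=1 col=1 char='g'
After 3 (j): row=2 col=1 char='n'
After 4 (j): row=3 col=1 char='_'
After 5 ($): row=3 col=21 char='k'
After 6 (h): row=3 col=20 char='n'
After 7 (l): row=3 col=21 char='k'

Answer: k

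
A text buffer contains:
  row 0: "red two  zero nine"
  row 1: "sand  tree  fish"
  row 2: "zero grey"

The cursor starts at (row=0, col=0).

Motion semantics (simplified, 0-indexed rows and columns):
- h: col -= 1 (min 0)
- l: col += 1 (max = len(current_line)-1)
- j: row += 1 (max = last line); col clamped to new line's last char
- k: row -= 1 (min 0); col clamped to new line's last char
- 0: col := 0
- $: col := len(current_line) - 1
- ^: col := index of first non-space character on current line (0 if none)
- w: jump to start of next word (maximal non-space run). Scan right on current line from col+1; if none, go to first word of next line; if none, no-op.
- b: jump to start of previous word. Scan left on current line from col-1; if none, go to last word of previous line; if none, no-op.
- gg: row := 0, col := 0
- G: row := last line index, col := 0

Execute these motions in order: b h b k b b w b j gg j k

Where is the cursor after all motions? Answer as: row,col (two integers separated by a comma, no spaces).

After 1 (b): row=0 col=0 char='r'
After 2 (h): row=0 col=0 char='r'
After 3 (b): row=0 col=0 char='r'
After 4 (k): row=0 col=0 char='r'
After 5 (b): row=0 col=0 char='r'
After 6 (b): row=0 col=0 char='r'
After 7 (w): row=0 col=4 char='t'
After 8 (b): row=0 col=0 char='r'
After 9 (j): row=1 col=0 char='s'
After 10 (gg): row=0 col=0 char='r'
After 11 (j): row=1 col=0 char='s'
After 12 (k): row=0 col=0 char='r'

Answer: 0,0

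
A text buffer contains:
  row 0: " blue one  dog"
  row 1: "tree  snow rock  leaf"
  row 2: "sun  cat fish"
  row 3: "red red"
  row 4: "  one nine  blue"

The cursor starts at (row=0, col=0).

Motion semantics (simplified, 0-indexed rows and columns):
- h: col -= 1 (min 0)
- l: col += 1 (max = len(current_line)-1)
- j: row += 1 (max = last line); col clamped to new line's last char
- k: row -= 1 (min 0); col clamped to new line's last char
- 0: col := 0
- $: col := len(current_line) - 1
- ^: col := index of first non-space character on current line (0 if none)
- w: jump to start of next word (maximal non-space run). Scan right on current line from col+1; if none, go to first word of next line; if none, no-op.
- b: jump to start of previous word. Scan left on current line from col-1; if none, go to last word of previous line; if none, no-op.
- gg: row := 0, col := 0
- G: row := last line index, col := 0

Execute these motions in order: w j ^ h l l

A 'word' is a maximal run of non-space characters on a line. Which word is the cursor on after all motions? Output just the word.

After 1 (w): row=0 col=1 char='b'
After 2 (j): row=1 col=1 char='r'
After 3 (^): row=1 col=0 char='t'
After 4 (h): row=1 col=0 char='t'
After 5 (l): row=1 col=1 char='r'
After 6 (l): row=1 col=2 char='e'

Answer: tree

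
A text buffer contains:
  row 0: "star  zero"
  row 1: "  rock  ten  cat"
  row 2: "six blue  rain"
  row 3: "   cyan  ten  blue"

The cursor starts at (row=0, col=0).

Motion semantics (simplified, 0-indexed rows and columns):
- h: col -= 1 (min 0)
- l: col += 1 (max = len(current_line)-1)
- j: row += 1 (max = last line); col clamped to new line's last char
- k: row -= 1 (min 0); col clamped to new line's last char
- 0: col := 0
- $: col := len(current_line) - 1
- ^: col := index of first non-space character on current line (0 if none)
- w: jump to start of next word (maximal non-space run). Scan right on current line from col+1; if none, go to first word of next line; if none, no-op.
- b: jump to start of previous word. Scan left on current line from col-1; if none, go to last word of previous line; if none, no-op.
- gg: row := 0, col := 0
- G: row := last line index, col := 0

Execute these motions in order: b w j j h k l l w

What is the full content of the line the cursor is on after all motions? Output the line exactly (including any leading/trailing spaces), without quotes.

Answer:   rock  ten  cat

Derivation:
After 1 (b): row=0 col=0 char='s'
After 2 (w): row=0 col=6 char='z'
After 3 (j): row=1 col=6 char='_'
After 4 (j): row=2 col=6 char='u'
After 5 (h): row=2 col=5 char='l'
After 6 (k): row=1 col=5 char='k'
After 7 (l): row=1 col=6 char='_'
After 8 (l): row=1 col=7 char='_'
After 9 (w): row=1 col=8 char='t'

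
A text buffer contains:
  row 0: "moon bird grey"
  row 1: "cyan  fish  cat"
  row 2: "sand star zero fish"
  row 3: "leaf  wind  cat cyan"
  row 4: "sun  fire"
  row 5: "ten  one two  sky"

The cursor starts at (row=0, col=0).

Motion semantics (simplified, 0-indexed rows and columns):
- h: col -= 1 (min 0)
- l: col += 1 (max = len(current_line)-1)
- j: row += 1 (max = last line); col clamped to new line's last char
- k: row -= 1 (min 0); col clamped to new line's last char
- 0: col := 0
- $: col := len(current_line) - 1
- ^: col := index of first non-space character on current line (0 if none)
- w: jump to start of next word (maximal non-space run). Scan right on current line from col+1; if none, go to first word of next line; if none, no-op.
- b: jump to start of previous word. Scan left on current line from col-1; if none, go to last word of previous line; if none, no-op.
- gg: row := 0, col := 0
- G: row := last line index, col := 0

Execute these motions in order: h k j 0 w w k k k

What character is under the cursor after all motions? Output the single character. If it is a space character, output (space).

Answer: e

Derivation:
After 1 (h): row=0 col=0 char='m'
After 2 (k): row=0 col=0 char='m'
After 3 (j): row=1 col=0 char='c'
After 4 (0): row=1 col=0 char='c'
After 5 (w): row=1 col=6 char='f'
After 6 (w): row=1 col=12 char='c'
After 7 (k): row=0 col=12 char='e'
After 8 (k): row=0 col=12 char='e'
After 9 (k): row=0 col=12 char='e'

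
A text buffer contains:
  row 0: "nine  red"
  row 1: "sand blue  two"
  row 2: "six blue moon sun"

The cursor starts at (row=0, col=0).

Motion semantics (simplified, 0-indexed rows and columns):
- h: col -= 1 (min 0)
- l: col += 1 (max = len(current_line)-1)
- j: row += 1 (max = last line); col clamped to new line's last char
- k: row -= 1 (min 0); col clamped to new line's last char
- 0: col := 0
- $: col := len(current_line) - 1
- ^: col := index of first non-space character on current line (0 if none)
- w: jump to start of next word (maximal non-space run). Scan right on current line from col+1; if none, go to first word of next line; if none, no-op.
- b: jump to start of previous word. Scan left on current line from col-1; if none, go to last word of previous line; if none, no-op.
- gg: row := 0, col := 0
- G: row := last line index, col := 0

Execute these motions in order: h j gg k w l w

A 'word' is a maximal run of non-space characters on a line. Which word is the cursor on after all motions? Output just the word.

Answer: sand

Derivation:
After 1 (h): row=0 col=0 char='n'
After 2 (j): row=1 col=0 char='s'
After 3 (gg): row=0 col=0 char='n'
After 4 (k): row=0 col=0 char='n'
After 5 (w): row=0 col=6 char='r'
After 6 (l): row=0 col=7 char='e'
After 7 (w): row=1 col=0 char='s'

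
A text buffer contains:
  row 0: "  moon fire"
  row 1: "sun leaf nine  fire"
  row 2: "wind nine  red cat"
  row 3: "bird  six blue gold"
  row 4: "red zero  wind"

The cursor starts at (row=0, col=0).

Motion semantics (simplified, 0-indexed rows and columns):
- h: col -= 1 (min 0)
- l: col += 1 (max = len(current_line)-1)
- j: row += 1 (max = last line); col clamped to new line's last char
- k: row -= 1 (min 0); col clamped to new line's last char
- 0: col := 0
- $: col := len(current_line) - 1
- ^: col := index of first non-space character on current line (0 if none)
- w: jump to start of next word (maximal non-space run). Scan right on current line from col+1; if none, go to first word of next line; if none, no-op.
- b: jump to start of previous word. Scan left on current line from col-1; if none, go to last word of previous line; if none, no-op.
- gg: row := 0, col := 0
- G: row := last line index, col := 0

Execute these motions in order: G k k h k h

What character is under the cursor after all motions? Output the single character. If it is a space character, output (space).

After 1 (G): row=4 col=0 char='r'
After 2 (k): row=3 col=0 char='b'
After 3 (k): row=2 col=0 char='w'
After 4 (h): row=2 col=0 char='w'
After 5 (k): row=1 col=0 char='s'
After 6 (h): row=1 col=0 char='s'

Answer: s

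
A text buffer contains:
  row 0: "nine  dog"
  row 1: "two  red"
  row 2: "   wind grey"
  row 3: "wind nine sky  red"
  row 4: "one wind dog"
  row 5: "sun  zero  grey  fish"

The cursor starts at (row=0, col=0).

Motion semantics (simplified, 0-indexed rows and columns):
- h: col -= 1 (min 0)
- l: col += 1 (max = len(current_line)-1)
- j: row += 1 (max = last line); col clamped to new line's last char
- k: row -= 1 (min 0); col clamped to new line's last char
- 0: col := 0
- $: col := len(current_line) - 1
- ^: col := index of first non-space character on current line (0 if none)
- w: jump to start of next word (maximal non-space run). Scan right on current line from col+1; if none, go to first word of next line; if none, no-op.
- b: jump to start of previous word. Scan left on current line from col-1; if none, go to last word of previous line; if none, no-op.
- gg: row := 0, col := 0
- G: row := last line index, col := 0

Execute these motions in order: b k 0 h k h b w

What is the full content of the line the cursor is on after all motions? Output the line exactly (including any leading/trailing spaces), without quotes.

After 1 (b): row=0 col=0 char='n'
After 2 (k): row=0 col=0 char='n'
After 3 (0): row=0 col=0 char='n'
After 4 (h): row=0 col=0 char='n'
After 5 (k): row=0 col=0 char='n'
After 6 (h): row=0 col=0 char='n'
After 7 (b): row=0 col=0 char='n'
After 8 (w): row=0 col=6 char='d'

Answer: nine  dog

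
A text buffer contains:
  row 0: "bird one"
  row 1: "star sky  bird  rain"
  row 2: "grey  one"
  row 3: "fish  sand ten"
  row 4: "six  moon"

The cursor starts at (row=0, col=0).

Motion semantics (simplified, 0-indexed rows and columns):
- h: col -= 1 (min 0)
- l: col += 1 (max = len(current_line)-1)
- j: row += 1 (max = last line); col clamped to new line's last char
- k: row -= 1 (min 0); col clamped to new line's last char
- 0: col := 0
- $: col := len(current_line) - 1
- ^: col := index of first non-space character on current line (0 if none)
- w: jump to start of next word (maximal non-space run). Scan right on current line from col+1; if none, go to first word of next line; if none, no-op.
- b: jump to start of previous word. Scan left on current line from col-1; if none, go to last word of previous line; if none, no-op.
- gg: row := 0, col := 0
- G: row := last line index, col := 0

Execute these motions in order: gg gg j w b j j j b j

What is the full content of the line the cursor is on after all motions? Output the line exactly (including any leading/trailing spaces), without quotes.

After 1 (gg): row=0 col=0 char='b'
After 2 (gg): row=0 col=0 char='b'
After 3 (j): row=1 col=0 char='s'
After 4 (w): row=1 col=5 char='s'
After 5 (b): row=1 col=0 char='s'
After 6 (j): row=2 col=0 char='g'
After 7 (j): row=3 col=0 char='f'
After 8 (j): row=4 col=0 char='s'
After 9 (b): row=3 col=11 char='t'
After 10 (j): row=4 col=8 char='n'

Answer: six  moon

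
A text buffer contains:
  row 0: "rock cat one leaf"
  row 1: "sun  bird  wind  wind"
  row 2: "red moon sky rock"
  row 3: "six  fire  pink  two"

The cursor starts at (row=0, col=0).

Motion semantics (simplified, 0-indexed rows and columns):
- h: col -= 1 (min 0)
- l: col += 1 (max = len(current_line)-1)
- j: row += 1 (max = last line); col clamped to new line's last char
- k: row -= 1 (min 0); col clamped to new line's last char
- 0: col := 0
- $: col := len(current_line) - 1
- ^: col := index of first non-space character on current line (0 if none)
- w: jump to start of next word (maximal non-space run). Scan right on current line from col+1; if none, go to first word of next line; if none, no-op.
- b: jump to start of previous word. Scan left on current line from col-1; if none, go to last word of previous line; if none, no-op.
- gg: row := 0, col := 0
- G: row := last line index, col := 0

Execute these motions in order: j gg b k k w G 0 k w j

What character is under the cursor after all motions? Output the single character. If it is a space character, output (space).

After 1 (j): row=1 col=0 char='s'
After 2 (gg): row=0 col=0 char='r'
After 3 (b): row=0 col=0 char='r'
After 4 (k): row=0 col=0 char='r'
After 5 (k): row=0 col=0 char='r'
After 6 (w): row=0 col=5 char='c'
After 7 (G): row=3 col=0 char='s'
After 8 (0): row=3 col=0 char='s'
After 9 (k): row=2 col=0 char='r'
After 10 (w): row=2 col=4 char='m'
After 11 (j): row=3 col=4 char='_'

Answer: (space)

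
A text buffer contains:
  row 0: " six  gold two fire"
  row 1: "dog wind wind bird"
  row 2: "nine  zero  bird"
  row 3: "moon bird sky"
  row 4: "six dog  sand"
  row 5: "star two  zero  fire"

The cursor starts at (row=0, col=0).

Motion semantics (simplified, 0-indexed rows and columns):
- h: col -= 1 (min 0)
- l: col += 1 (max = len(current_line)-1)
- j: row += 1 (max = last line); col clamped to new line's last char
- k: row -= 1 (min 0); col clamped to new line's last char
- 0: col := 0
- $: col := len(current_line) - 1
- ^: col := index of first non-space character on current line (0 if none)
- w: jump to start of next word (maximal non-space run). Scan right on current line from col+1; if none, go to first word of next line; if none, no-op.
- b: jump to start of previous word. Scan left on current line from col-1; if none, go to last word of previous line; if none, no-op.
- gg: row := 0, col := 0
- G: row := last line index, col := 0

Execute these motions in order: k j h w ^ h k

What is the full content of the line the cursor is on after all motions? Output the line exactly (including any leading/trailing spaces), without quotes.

Answer:  six  gold two fire

Derivation:
After 1 (k): row=0 col=0 char='_'
After 2 (j): row=1 col=0 char='d'
After 3 (h): row=1 col=0 char='d'
After 4 (w): row=1 col=4 char='w'
After 5 (^): row=1 col=0 char='d'
After 6 (h): row=1 col=0 char='d'
After 7 (k): row=0 col=0 char='_'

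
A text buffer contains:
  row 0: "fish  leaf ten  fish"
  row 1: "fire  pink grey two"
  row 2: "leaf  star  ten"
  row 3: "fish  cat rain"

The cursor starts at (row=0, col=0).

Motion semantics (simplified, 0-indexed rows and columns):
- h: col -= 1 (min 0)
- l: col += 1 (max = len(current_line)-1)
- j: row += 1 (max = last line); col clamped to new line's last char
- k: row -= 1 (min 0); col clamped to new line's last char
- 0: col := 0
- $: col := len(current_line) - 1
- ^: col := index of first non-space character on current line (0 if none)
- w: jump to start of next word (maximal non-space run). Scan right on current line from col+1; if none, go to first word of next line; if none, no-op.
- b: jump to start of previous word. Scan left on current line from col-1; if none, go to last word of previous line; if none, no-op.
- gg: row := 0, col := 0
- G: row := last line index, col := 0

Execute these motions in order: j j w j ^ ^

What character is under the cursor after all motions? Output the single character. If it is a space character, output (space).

Answer: f

Derivation:
After 1 (j): row=1 col=0 char='f'
After 2 (j): row=2 col=0 char='l'
After 3 (w): row=2 col=6 char='s'
After 4 (j): row=3 col=6 char='c'
After 5 (^): row=3 col=0 char='f'
After 6 (^): row=3 col=0 char='f'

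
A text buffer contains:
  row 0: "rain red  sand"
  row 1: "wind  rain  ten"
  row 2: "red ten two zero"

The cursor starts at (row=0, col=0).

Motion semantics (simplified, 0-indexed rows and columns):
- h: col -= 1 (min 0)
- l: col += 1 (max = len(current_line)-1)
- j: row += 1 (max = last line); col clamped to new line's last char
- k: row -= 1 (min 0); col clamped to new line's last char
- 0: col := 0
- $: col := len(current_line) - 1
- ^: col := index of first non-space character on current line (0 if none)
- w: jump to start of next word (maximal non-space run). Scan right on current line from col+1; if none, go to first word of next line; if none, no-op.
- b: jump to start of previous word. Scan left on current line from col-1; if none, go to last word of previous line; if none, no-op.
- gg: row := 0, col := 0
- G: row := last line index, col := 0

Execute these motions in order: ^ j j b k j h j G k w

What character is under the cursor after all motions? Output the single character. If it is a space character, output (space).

After 1 (^): row=0 col=0 char='r'
After 2 (j): row=1 col=0 char='w'
After 3 (j): row=2 col=0 char='r'
After 4 (b): row=1 col=12 char='t'
After 5 (k): row=0 col=12 char='n'
After 6 (j): row=1 col=12 char='t'
After 7 (h): row=1 col=11 char='_'
After 8 (j): row=2 col=11 char='_'
After 9 (G): row=2 col=0 char='r'
After 10 (k): row=1 col=0 char='w'
After 11 (w): row=1 col=6 char='r'

Answer: r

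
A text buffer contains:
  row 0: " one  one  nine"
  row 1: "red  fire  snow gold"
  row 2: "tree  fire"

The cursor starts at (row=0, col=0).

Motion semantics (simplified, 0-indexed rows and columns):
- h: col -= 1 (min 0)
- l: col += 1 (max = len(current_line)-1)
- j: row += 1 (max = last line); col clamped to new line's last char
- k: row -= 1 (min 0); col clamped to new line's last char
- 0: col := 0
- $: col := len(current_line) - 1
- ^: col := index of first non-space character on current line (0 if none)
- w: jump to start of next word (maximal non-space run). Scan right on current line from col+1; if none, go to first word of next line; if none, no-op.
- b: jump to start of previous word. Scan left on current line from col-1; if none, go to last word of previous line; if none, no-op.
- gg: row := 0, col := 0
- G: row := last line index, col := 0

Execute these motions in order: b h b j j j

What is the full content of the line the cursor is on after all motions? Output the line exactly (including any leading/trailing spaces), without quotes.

After 1 (b): row=0 col=0 char='_'
After 2 (h): row=0 col=0 char='_'
After 3 (b): row=0 col=0 char='_'
After 4 (j): row=1 col=0 char='r'
After 5 (j): row=2 col=0 char='t'
After 6 (j): row=2 col=0 char='t'

Answer: tree  fire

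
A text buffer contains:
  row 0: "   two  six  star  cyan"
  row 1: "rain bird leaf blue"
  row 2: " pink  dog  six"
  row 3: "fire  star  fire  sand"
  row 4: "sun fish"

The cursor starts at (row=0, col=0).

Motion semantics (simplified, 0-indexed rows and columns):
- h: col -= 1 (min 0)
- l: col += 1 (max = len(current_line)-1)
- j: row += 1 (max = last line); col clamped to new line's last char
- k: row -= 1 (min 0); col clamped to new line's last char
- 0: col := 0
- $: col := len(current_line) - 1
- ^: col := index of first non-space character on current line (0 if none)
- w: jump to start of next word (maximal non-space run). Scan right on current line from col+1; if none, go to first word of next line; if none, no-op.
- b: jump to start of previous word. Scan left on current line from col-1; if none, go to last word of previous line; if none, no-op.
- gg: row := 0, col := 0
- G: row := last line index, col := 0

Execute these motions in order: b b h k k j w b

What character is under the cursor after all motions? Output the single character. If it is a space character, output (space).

After 1 (b): row=0 col=0 char='_'
After 2 (b): row=0 col=0 char='_'
After 3 (h): row=0 col=0 char='_'
After 4 (k): row=0 col=0 char='_'
After 5 (k): row=0 col=0 char='_'
After 6 (j): row=1 col=0 char='r'
After 7 (w): row=1 col=5 char='b'
After 8 (b): row=1 col=0 char='r'

Answer: r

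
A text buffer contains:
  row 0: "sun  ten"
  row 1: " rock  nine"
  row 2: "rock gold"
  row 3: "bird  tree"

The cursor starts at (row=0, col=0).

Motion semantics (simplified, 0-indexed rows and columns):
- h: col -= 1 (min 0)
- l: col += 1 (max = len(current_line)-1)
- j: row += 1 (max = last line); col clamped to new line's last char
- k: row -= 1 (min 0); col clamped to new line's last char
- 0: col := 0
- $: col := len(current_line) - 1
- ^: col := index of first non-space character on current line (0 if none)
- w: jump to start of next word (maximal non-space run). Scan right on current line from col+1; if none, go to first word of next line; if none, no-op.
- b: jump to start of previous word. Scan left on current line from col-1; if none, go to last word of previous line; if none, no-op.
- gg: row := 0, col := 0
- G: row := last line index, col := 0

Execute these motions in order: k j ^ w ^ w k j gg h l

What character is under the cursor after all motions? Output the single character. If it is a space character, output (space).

Answer: u

Derivation:
After 1 (k): row=0 col=0 char='s'
After 2 (j): row=1 col=0 char='_'
After 3 (^): row=1 col=1 char='r'
After 4 (w): row=1 col=7 char='n'
After 5 (^): row=1 col=1 char='r'
After 6 (w): row=1 col=7 char='n'
After 7 (k): row=0 col=7 char='n'
After 8 (j): row=1 col=7 char='n'
After 9 (gg): row=0 col=0 char='s'
After 10 (h): row=0 col=0 char='s'
After 11 (l): row=0 col=1 char='u'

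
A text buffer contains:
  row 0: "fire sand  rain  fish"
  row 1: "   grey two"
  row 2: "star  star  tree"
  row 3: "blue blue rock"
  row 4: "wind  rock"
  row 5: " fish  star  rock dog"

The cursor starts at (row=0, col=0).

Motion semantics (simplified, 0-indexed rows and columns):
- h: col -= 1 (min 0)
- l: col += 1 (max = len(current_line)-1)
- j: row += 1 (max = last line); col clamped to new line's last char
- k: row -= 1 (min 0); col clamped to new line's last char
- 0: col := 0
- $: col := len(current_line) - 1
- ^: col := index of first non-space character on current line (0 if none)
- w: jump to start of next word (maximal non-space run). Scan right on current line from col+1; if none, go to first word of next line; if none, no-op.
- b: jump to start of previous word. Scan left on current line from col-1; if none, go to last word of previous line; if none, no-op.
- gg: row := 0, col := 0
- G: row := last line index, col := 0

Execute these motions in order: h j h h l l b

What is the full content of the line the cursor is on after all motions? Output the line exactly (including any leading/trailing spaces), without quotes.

Answer: fire sand  rain  fish

Derivation:
After 1 (h): row=0 col=0 char='f'
After 2 (j): row=1 col=0 char='_'
After 3 (h): row=1 col=0 char='_'
After 4 (h): row=1 col=0 char='_'
After 5 (l): row=1 col=1 char='_'
After 6 (l): row=1 col=2 char='_'
After 7 (b): row=0 col=17 char='f'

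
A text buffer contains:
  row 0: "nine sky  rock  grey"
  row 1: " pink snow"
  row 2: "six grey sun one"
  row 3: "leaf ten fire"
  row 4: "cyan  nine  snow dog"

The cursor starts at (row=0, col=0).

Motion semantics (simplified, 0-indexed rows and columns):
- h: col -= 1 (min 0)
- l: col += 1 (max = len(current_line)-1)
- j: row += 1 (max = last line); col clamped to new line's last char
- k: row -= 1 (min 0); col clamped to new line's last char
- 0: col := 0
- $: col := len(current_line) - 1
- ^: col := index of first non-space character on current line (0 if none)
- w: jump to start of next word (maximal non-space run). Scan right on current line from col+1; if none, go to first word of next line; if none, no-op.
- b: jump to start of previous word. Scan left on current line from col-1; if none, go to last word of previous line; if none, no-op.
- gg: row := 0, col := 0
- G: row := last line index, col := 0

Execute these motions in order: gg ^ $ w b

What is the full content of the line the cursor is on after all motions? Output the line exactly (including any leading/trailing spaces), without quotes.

After 1 (gg): row=0 col=0 char='n'
After 2 (^): row=0 col=0 char='n'
After 3 ($): row=0 col=19 char='y'
After 4 (w): row=1 col=1 char='p'
After 5 (b): row=0 col=16 char='g'

Answer: nine sky  rock  grey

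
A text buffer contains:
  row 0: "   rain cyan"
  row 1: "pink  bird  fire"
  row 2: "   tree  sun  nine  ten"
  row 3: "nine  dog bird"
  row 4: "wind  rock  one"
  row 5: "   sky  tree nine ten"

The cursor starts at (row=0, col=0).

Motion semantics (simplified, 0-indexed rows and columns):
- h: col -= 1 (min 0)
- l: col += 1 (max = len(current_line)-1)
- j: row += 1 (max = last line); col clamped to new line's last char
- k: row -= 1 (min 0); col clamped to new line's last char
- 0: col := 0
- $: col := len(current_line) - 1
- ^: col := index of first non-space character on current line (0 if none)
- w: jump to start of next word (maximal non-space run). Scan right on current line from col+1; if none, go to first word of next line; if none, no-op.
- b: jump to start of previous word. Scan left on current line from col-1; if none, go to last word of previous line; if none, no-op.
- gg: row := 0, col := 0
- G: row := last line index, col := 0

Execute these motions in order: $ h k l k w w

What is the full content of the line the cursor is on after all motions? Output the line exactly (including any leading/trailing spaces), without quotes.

Answer: pink  bird  fire

Derivation:
After 1 ($): row=0 col=11 char='n'
After 2 (h): row=0 col=10 char='a'
After 3 (k): row=0 col=10 char='a'
After 4 (l): row=0 col=11 char='n'
After 5 (k): row=0 col=11 char='n'
After 6 (w): row=1 col=0 char='p'
After 7 (w): row=1 col=6 char='b'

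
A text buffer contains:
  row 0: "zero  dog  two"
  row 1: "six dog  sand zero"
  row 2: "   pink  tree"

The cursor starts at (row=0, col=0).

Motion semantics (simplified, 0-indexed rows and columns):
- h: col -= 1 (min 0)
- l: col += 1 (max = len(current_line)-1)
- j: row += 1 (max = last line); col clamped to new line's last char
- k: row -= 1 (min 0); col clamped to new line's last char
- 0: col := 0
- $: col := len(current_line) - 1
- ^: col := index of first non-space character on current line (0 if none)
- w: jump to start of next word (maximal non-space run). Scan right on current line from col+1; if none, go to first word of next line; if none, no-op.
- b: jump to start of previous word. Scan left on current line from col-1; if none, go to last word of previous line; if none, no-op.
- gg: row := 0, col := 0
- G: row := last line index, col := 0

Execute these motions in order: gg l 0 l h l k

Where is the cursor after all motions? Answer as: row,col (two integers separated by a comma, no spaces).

Answer: 0,1

Derivation:
After 1 (gg): row=0 col=0 char='z'
After 2 (l): row=0 col=1 char='e'
After 3 (0): row=0 col=0 char='z'
After 4 (l): row=0 col=1 char='e'
After 5 (h): row=0 col=0 char='z'
After 6 (l): row=0 col=1 char='e'
After 7 (k): row=0 col=1 char='e'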